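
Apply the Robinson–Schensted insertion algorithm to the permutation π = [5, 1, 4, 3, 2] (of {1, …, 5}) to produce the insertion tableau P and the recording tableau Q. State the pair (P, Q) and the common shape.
P = [1, 2] / [3] / [4] / [5];  Q = [1, 3] / [2] / [4] / [5];  common shape = (2, 1, 1, 1)

Row-insert the values π_1, π_2, … into P one at a time, bumping the leftmost entry strictly greater than the inserted value down to the next row. The recording tableau Q records, in position (i, j), the step at which that cell was added to P.
  Insert 5 (step 1): P = [5];  Q = [1]
  Insert 1 (step 2): P = [1] / [5];  Q = [1] / [2]
  Insert 4 (step 3): P = [1, 4] / [5];  Q = [1, 3] / [2]
  Insert 3 (step 4): P = [1, 3] / [4] / [5];  Q = [1, 3] / [2] / [4]
  Insert 2 (step 5): P = [1, 2] / [3] / [4] / [5];  Q = [1, 3] / [2] / [4] / [5]
Final shape: (2, 1, 1, 1).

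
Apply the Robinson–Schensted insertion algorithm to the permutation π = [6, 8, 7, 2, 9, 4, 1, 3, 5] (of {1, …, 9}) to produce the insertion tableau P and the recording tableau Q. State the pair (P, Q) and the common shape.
P = [1, 3, 5] / [2, 4, 9] / [6, 7] / [8];  Q = [1, 2, 5] / [3, 6, 9] / [4, 8] / [7];  common shape = (3, 3, 2, 1)

Row-insert the values π_1, π_2, … into P one at a time, bumping the leftmost entry strictly greater than the inserted value down to the next row. The recording tableau Q records, in position (i, j), the step at which that cell was added to P.
  Insert 6 (step 1): P = [6];  Q = [1]
  Insert 8 (step 2): P = [6, 8];  Q = [1, 2]
  Insert 7 (step 3): P = [6, 7] / [8];  Q = [1, 2] / [3]
  Insert 2 (step 4): P = [2, 7] / [6] / [8];  Q = [1, 2] / [3] / [4]
  Insert 9 (step 5): P = [2, 7, 9] / [6] / [8];  Q = [1, 2, 5] / [3] / [4]
  Insert 4 (step 6): P = [2, 4, 9] / [6, 7] / [8];  Q = [1, 2, 5] / [3, 6] / [4]
  Insert 1 (step 7): P = [1, 4, 9] / [2, 7] / [6] / [8];  Q = [1, 2, 5] / [3, 6] / [4] / [7]
  Insert 3 (step 8): P = [1, 3, 9] / [2, 4] / [6, 7] / [8];  Q = [1, 2, 5] / [3, 6] / [4, 8] / [7]
  Insert 5 (step 9): P = [1, 3, 5] / [2, 4, 9] / [6, 7] / [8];  Q = [1, 2, 5] / [3, 6, 9] / [4, 8] / [7]
Final shape: (3, 3, 2, 1).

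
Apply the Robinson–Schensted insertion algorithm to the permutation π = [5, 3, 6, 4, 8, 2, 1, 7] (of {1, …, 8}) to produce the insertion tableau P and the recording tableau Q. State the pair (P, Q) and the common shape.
P = [1, 4, 7] / [2, 6, 8] / [3] / [5];  Q = [1, 3, 5] / [2, 4, 8] / [6] / [7];  common shape = (3, 3, 1, 1)

Row-insert the values π_1, π_2, … into P one at a time, bumping the leftmost entry strictly greater than the inserted value down to the next row. The recording tableau Q records, in position (i, j), the step at which that cell was added to P.
  Insert 5 (step 1): P = [5];  Q = [1]
  Insert 3 (step 2): P = [3] / [5];  Q = [1] / [2]
  Insert 6 (step 3): P = [3, 6] / [5];  Q = [1, 3] / [2]
  Insert 4 (step 4): P = [3, 4] / [5, 6];  Q = [1, 3] / [2, 4]
  Insert 8 (step 5): P = [3, 4, 8] / [5, 6];  Q = [1, 3, 5] / [2, 4]
  Insert 2 (step 6): P = [2, 4, 8] / [3, 6] / [5];  Q = [1, 3, 5] / [2, 4] / [6]
  Insert 1 (step 7): P = [1, 4, 8] / [2, 6] / [3] / [5];  Q = [1, 3, 5] / [2, 4] / [6] / [7]
  Insert 7 (step 8): P = [1, 4, 7] / [2, 6, 8] / [3] / [5];  Q = [1, 3, 5] / [2, 4, 8] / [6] / [7]
Final shape: (3, 3, 1, 1).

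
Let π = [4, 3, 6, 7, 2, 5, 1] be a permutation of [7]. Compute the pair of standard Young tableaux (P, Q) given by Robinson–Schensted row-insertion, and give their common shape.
P = [1, 5, 7] / [2, 6] / [3] / [4];  Q = [1, 3, 4] / [2, 6] / [5] / [7];  common shape = (3, 2, 1, 1)

Row-insert the values π_1, π_2, … into P one at a time, bumping the leftmost entry strictly greater than the inserted value down to the next row. The recording tableau Q records, in position (i, j), the step at which that cell was added to P.
  Insert 4 (step 1): P = [4];  Q = [1]
  Insert 3 (step 2): P = [3] / [4];  Q = [1] / [2]
  Insert 6 (step 3): P = [3, 6] / [4];  Q = [1, 3] / [2]
  Insert 7 (step 4): P = [3, 6, 7] / [4];  Q = [1, 3, 4] / [2]
  Insert 2 (step 5): P = [2, 6, 7] / [3] / [4];  Q = [1, 3, 4] / [2] / [5]
  Insert 5 (step 6): P = [2, 5, 7] / [3, 6] / [4];  Q = [1, 3, 4] / [2, 6] / [5]
  Insert 1 (step 7): P = [1, 5, 7] / [2, 6] / [3] / [4];  Q = [1, 3, 4] / [2, 6] / [5] / [7]
Final shape: (3, 2, 1, 1).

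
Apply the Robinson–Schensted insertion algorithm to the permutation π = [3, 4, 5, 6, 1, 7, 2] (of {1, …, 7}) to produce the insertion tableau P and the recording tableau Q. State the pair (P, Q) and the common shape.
P = [1, 2, 5, 6, 7] / [3, 4];  Q = [1, 2, 3, 4, 6] / [5, 7];  common shape = (5, 2)

Row-insert the values π_1, π_2, … into P one at a time, bumping the leftmost entry strictly greater than the inserted value down to the next row. The recording tableau Q records, in position (i, j), the step at which that cell was added to P.
  Insert 3 (step 1): P = [3];  Q = [1]
  Insert 4 (step 2): P = [3, 4];  Q = [1, 2]
  Insert 5 (step 3): P = [3, 4, 5];  Q = [1, 2, 3]
  Insert 6 (step 4): P = [3, 4, 5, 6];  Q = [1, 2, 3, 4]
  Insert 1 (step 5): P = [1, 4, 5, 6] / [3];  Q = [1, 2, 3, 4] / [5]
  Insert 7 (step 6): P = [1, 4, 5, 6, 7] / [3];  Q = [1, 2, 3, 4, 6] / [5]
  Insert 2 (step 7): P = [1, 2, 5, 6, 7] / [3, 4];  Q = [1, 2, 3, 4, 6] / [5, 7]
Final shape: (5, 2).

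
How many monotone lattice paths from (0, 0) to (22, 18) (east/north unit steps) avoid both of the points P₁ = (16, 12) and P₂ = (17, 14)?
Number of paths = 63356985420

Inclusion–exclusion. Total paths: C(40, 22) = 113380261800. Through P₁: C(28, 16)·C(12, 6) = 28109701620. Through P₂: C(31, 17)·C(9, 5) = 33412998150. Since P₁ is strictly southwest of P₂, a monotone path through both must visit P₁ then P₂; paths through both = C(28, 16)·C(3, 1)·C(9, 5) = 11499423390. Avoid both = 113380261800 − 28109701620 − 33412998150 + 11499423390 = 63356985420.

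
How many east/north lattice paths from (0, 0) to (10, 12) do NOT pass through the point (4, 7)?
Number of paths = 494186

Total paths from (0, 0) to (10, 12): C(22, 10) = 646646. Paths through (4, 7): (paths (0, 0) → (4, 7)) × (paths (4, 7) → (10, 12)) = C(11, 4) · C(11, 6) = 330 · 462 = 152460. Avoidance count = 646646 − 152460 = 494186.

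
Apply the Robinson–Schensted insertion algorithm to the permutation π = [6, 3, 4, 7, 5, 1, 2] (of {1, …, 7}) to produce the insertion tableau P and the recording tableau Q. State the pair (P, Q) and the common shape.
P = [1, 2, 5] / [3, 4] / [6, 7];  Q = [1, 3, 4] / [2, 5] / [6, 7];  common shape = (3, 2, 2)

Row-insert the values π_1, π_2, … into P one at a time, bumping the leftmost entry strictly greater than the inserted value down to the next row. The recording tableau Q records, in position (i, j), the step at which that cell was added to P.
  Insert 6 (step 1): P = [6];  Q = [1]
  Insert 3 (step 2): P = [3] / [6];  Q = [1] / [2]
  Insert 4 (step 3): P = [3, 4] / [6];  Q = [1, 3] / [2]
  Insert 7 (step 4): P = [3, 4, 7] / [6];  Q = [1, 3, 4] / [2]
  Insert 5 (step 5): P = [3, 4, 5] / [6, 7];  Q = [1, 3, 4] / [2, 5]
  Insert 1 (step 6): P = [1, 4, 5] / [3, 7] / [6];  Q = [1, 3, 4] / [2, 5] / [6]
  Insert 2 (step 7): P = [1, 2, 5] / [3, 4] / [6, 7];  Q = [1, 3, 4] / [2, 5] / [6, 7]
Final shape: (3, 2, 2).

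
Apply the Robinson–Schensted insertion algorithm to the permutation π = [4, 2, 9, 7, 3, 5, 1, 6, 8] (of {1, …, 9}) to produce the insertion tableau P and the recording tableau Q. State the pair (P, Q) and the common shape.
P = [1, 3, 5, 6, 8] / [2, 7] / [4] / [9];  Q = [1, 3, 6, 8, 9] / [2, 4] / [5] / [7];  common shape = (5, 2, 1, 1)

Row-insert the values π_1, π_2, … into P one at a time, bumping the leftmost entry strictly greater than the inserted value down to the next row. The recording tableau Q records, in position (i, j), the step at which that cell was added to P.
  Insert 4 (step 1): P = [4];  Q = [1]
  Insert 2 (step 2): P = [2] / [4];  Q = [1] / [2]
  Insert 9 (step 3): P = [2, 9] / [4];  Q = [1, 3] / [2]
  Insert 7 (step 4): P = [2, 7] / [4, 9];  Q = [1, 3] / [2, 4]
  Insert 3 (step 5): P = [2, 3] / [4, 7] / [9];  Q = [1, 3] / [2, 4] / [5]
  Insert 5 (step 6): P = [2, 3, 5] / [4, 7] / [9];  Q = [1, 3, 6] / [2, 4] / [5]
  Insert 1 (step 7): P = [1, 3, 5] / [2, 7] / [4] / [9];  Q = [1, 3, 6] / [2, 4] / [5] / [7]
  Insert 6 (step 8): P = [1, 3, 5, 6] / [2, 7] / [4] / [9];  Q = [1, 3, 6, 8] / [2, 4] / [5] / [7]
  Insert 8 (step 9): P = [1, 3, 5, 6, 8] / [2, 7] / [4] / [9];  Q = [1, 3, 6, 8, 9] / [2, 4] / [5] / [7]
Final shape: (5, 2, 1, 1).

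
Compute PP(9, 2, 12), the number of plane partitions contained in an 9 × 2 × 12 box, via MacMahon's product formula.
PP(9, 2, 12) = 14620666060

Evaluate the triple product over i = 1..9, j = 1..2, k = 1..12. The factors are (2/1) · (3/2) · (4/3) · (5/4) · (6/5) · (7/6) · (8/7) · (9/8) · … (216 factors total). The numerators and denominators telescope so the product is an integer; carrying out the multiplication exactly gives PP(9, 2, 12) = 14620666060.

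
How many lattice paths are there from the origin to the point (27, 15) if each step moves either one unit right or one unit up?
Number of paths = 98672427616

A monotone lattice path from (0, 0) to (27, 15) consists of 27 east steps and 15 north steps in some order, so it is determined by which 27 of the 42 steps are east. The count is C(42, 27) = 98672427616.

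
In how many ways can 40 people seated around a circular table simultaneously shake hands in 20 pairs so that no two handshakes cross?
C_20 = 6564120420

These noncrossing handshakes are counted by the Catalan number C_n = (1/(n + 1)) · C(2n, n). For n = 20: C_20 = (1/21) · C(40, 20) = 137846528820/21 = 6564120420.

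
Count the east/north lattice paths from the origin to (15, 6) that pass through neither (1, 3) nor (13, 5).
Number of paths = 26932

Inclusion–exclusion. Total paths: C(21, 15) = 54264. Through P₁: C(4, 1)·C(17, 14) = 2720. Through P₂: C(18, 13)·C(3, 2) = 25704. Since P₁ is strictly southwest of P₂, a monotone path through both must visit P₁ then P₂; paths through both = C(4, 1)·C(14, 12)·C(3, 2) = 1092. Avoid both = 54264 − 2720 − 25704 + 1092 = 26932.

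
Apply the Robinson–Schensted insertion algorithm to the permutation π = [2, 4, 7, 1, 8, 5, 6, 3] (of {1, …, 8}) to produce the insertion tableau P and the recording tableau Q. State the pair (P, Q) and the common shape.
P = [1, 3, 5, 6] / [2, 4, 8] / [7];  Q = [1, 2, 3, 5] / [4, 6, 7] / [8];  common shape = (4, 3, 1)

Row-insert the values π_1, π_2, … into P one at a time, bumping the leftmost entry strictly greater than the inserted value down to the next row. The recording tableau Q records, in position (i, j), the step at which that cell was added to P.
  Insert 2 (step 1): P = [2];  Q = [1]
  Insert 4 (step 2): P = [2, 4];  Q = [1, 2]
  Insert 7 (step 3): P = [2, 4, 7];  Q = [1, 2, 3]
  Insert 1 (step 4): P = [1, 4, 7] / [2];  Q = [1, 2, 3] / [4]
  Insert 8 (step 5): P = [1, 4, 7, 8] / [2];  Q = [1, 2, 3, 5] / [4]
  Insert 5 (step 6): P = [1, 4, 5, 8] / [2, 7];  Q = [1, 2, 3, 5] / [4, 6]
  Insert 6 (step 7): P = [1, 4, 5, 6] / [2, 7, 8];  Q = [1, 2, 3, 5] / [4, 6, 7]
  Insert 3 (step 8): P = [1, 3, 5, 6] / [2, 4, 8] / [7];  Q = [1, 2, 3, 5] / [4, 6, 7] / [8]
Final shape: (4, 3, 1).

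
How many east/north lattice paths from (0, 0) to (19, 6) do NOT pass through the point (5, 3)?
Number of paths = 139020

Total paths from (0, 0) to (19, 6): C(25, 19) = 177100. Paths through (5, 3): (paths (0, 0) → (5, 3)) × (paths (5, 3) → (19, 6)) = C(8, 5) · C(17, 14) = 56 · 680 = 38080. Avoidance count = 177100 − 38080 = 139020.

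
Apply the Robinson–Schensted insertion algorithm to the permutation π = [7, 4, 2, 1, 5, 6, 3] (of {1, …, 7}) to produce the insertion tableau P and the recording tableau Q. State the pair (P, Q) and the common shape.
P = [1, 3, 6] / [2, 5] / [4] / [7];  Q = [1, 5, 6] / [2, 7] / [3] / [4];  common shape = (3, 2, 1, 1)

Row-insert the values π_1, π_2, … into P one at a time, bumping the leftmost entry strictly greater than the inserted value down to the next row. The recording tableau Q records, in position (i, j), the step at which that cell was added to P.
  Insert 7 (step 1): P = [7];  Q = [1]
  Insert 4 (step 2): P = [4] / [7];  Q = [1] / [2]
  Insert 2 (step 3): P = [2] / [4] / [7];  Q = [1] / [2] / [3]
  Insert 1 (step 4): P = [1] / [2] / [4] / [7];  Q = [1] / [2] / [3] / [4]
  Insert 5 (step 5): P = [1, 5] / [2] / [4] / [7];  Q = [1, 5] / [2] / [3] / [4]
  Insert 6 (step 6): P = [1, 5, 6] / [2] / [4] / [7];  Q = [1, 5, 6] / [2] / [3] / [4]
  Insert 3 (step 7): P = [1, 3, 6] / [2, 5] / [4] / [7];  Q = [1, 5, 6] / [2, 7] / [3] / [4]
Final shape: (3, 2, 1, 1).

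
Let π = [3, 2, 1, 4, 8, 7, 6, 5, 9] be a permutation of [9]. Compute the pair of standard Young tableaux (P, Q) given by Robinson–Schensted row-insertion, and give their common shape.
P = [1, 4, 5, 9] / [2, 6] / [3, 7] / [8];  Q = [1, 4, 5, 9] / [2, 6] / [3, 7] / [8];  common shape = (4, 2, 2, 1)

Row-insert the values π_1, π_2, … into P one at a time, bumping the leftmost entry strictly greater than the inserted value down to the next row. The recording tableau Q records, in position (i, j), the step at which that cell was added to P.
  Insert 3 (step 1): P = [3];  Q = [1]
  Insert 2 (step 2): P = [2] / [3];  Q = [1] / [2]
  Insert 1 (step 3): P = [1] / [2] / [3];  Q = [1] / [2] / [3]
  Insert 4 (step 4): P = [1, 4] / [2] / [3];  Q = [1, 4] / [2] / [3]
  Insert 8 (step 5): P = [1, 4, 8] / [2] / [3];  Q = [1, 4, 5] / [2] / [3]
  Insert 7 (step 6): P = [1, 4, 7] / [2, 8] / [3];  Q = [1, 4, 5] / [2, 6] / [3]
  Insert 6 (step 7): P = [1, 4, 6] / [2, 7] / [3, 8];  Q = [1, 4, 5] / [2, 6] / [3, 7]
  Insert 5 (step 8): P = [1, 4, 5] / [2, 6] / [3, 7] / [8];  Q = [1, 4, 5] / [2, 6] / [3, 7] / [8]
  Insert 9 (step 9): P = [1, 4, 5, 9] / [2, 6] / [3, 7] / [8];  Q = [1, 4, 5, 9] / [2, 6] / [3, 7] / [8]
Final shape: (4, 2, 2, 1).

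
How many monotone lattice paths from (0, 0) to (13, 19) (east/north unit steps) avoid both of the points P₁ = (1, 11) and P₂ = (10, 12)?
Number of paths = 268278840

Inclusion–exclusion. Total paths: C(32, 13) = 347373600. Through P₁: C(12, 1)·C(20, 12) = 1511640. Through P₂: C(22, 10)·C(10, 3) = 77597520. Since P₁ is strictly southwest of P₂, a monotone path through both must visit P₁ then P₂; paths through both = C(12, 1)·C(10, 9)·C(10, 3) = 14400. Avoid both = 347373600 − 1511640 − 77597520 + 14400 = 268278840.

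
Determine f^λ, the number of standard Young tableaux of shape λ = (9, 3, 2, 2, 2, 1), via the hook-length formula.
# SYT of shape (9, 3, 2, 2, 2, 1) = 9976824

Hook-length formula: f^λ = n! / Π hook(c), product over all cells c of the Young diagram. For λ = (9, 3, 2, 2, 2, 1), n = 19 boxes. Hook lengths by row (left-to-right, top-to-bottom): [14, 12, 8, 6, 5, 4, 3, 2, 1]; [7, 5, 1]; [5, 3]; [4, 2]; [3, 1]; [1]. Product of hooks = 12192768000. So f^λ = 19! / 12192768000 = 121645100408832000 / 12192768000 = 9976824.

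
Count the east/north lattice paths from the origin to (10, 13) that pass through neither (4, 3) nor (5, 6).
Number of paths = 608762

Inclusion–exclusion. Total paths: C(23, 10) = 1144066. Through P₁: C(7, 4)·C(16, 6) = 280280. Through P₂: C(11, 5)·C(12, 5) = 365904. Since P₁ is strictly southwest of P₂, a monotone path through both must visit P₁ then P₂; paths through both = C(7, 4)·C(4, 1)·C(12, 5) = 110880. Avoid both = 1144066 − 280280 − 365904 + 110880 = 608762.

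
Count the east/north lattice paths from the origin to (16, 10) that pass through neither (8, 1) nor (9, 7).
Number of paths = 3727705

Inclusion–exclusion. Total paths: C(26, 16) = 5311735. Through P₁: C(9, 8)·C(17, 8) = 218790. Through P₂: C(16, 9)·C(10, 7) = 1372800. Since P₁ is strictly southwest of P₂, a monotone path through both must visit P₁ then P₂; paths through both = C(9, 8)·C(7, 1)·C(10, 7) = 7560. Avoid both = 5311735 − 218790 − 1372800 + 7560 = 3727705.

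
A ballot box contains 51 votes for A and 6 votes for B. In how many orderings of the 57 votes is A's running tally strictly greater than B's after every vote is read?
Strict-lead orderings = 28648620

Total orderings of the 57 votes with 51 for A: C(57, 51) = 36288252. By the Bertrand ballot formula (Cycle Lemma / reflection principle), the number of orderings in which A is strictly ahead of B throughout is (p − q)/(p + q) · C(p + q, p) = (51 − 6)/(51 + 6) · 36288252 = 28648620.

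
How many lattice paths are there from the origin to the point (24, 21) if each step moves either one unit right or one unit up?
Number of paths = 3773655750150

A monotone lattice path from (0, 0) to (24, 21) consists of 24 east steps and 21 north steps in some order, so it is determined by which 24 of the 45 steps are east. The count is C(45, 24) = 3773655750150.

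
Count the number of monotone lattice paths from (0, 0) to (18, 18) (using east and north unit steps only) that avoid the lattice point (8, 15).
Number of paths = 8934905496

Total paths from (0, 0) to (18, 18): C(36, 18) = 9075135300. Paths through (8, 15): (paths (0, 0) → (8, 15)) × (paths (8, 15) → (18, 18)) = C(23, 8) · C(13, 10) = 490314 · 286 = 140229804. Avoidance count = 9075135300 − 140229804 = 8934905496.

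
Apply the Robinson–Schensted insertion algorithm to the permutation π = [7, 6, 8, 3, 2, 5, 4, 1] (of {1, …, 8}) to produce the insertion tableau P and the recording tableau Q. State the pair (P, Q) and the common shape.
P = [1, 4] / [2, 5] / [3, 8] / [6] / [7];  Q = [1, 3] / [2, 6] / [4, 7] / [5] / [8];  common shape = (2, 2, 2, 1, 1)

Row-insert the values π_1, π_2, … into P one at a time, bumping the leftmost entry strictly greater than the inserted value down to the next row. The recording tableau Q records, in position (i, j), the step at which that cell was added to P.
  Insert 7 (step 1): P = [7];  Q = [1]
  Insert 6 (step 2): P = [6] / [7];  Q = [1] / [2]
  Insert 8 (step 3): P = [6, 8] / [7];  Q = [1, 3] / [2]
  Insert 3 (step 4): P = [3, 8] / [6] / [7];  Q = [1, 3] / [2] / [4]
  Insert 2 (step 5): P = [2, 8] / [3] / [6] / [7];  Q = [1, 3] / [2] / [4] / [5]
  Insert 5 (step 6): P = [2, 5] / [3, 8] / [6] / [7];  Q = [1, 3] / [2, 6] / [4] / [5]
  Insert 4 (step 7): P = [2, 4] / [3, 5] / [6, 8] / [7];  Q = [1, 3] / [2, 6] / [4, 7] / [5]
  Insert 1 (step 8): P = [1, 4] / [2, 5] / [3, 8] / [6] / [7];  Q = [1, 3] / [2, 6] / [4, 7] / [5] / [8]
Final shape: (2, 2, 2, 1, 1).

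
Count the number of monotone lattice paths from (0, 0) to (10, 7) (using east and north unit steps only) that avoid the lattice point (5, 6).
Number of paths = 16676

Total paths from (0, 0) to (10, 7): C(17, 10) = 19448. Paths through (5, 6): (paths (0, 0) → (5, 6)) × (paths (5, 6) → (10, 7)) = C(11, 5) · C(6, 5) = 462 · 6 = 2772. Avoidance count = 19448 − 2772 = 16676.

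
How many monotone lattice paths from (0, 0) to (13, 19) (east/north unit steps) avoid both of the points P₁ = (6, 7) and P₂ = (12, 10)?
Number of paths = 255882772

Inclusion–exclusion. Total paths: C(32, 13) = 347373600. Through P₁: C(13, 6)·C(19, 7) = 86465808. Through P₂: C(22, 12)·C(10, 1) = 6466460. Since P₁ is strictly southwest of P₂, a monotone path through both must visit P₁ then P₂; paths through both = C(13, 6)·C(9, 6)·C(10, 1) = 1441440. Avoid both = 347373600 − 86465808 − 6466460 + 1441440 = 255882772.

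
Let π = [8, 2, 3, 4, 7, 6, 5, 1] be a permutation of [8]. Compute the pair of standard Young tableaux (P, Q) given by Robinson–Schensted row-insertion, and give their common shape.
P = [1, 3, 4, 5] / [2] / [6] / [7] / [8];  Q = [1, 3, 4, 5] / [2] / [6] / [7] / [8];  common shape = (4, 1, 1, 1, 1)

Row-insert the values π_1, π_2, … into P one at a time, bumping the leftmost entry strictly greater than the inserted value down to the next row. The recording tableau Q records, in position (i, j), the step at which that cell was added to P.
  Insert 8 (step 1): P = [8];  Q = [1]
  Insert 2 (step 2): P = [2] / [8];  Q = [1] / [2]
  Insert 3 (step 3): P = [2, 3] / [8];  Q = [1, 3] / [2]
  Insert 4 (step 4): P = [2, 3, 4] / [8];  Q = [1, 3, 4] / [2]
  Insert 7 (step 5): P = [2, 3, 4, 7] / [8];  Q = [1, 3, 4, 5] / [2]
  Insert 6 (step 6): P = [2, 3, 4, 6] / [7] / [8];  Q = [1, 3, 4, 5] / [2] / [6]
  Insert 5 (step 7): P = [2, 3, 4, 5] / [6] / [7] / [8];  Q = [1, 3, 4, 5] / [2] / [6] / [7]
  Insert 1 (step 8): P = [1, 3, 4, 5] / [2] / [6] / [7] / [8];  Q = [1, 3, 4, 5] / [2] / [6] / [7] / [8]
Final shape: (4, 1, 1, 1, 1).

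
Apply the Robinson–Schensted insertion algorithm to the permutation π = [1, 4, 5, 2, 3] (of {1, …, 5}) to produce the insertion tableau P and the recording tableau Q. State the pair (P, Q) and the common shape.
P = [1, 2, 3] / [4, 5];  Q = [1, 2, 3] / [4, 5];  common shape = (3, 2)

Row-insert the values π_1, π_2, … into P one at a time, bumping the leftmost entry strictly greater than the inserted value down to the next row. The recording tableau Q records, in position (i, j), the step at which that cell was added to P.
  Insert 1 (step 1): P = [1];  Q = [1]
  Insert 4 (step 2): P = [1, 4];  Q = [1, 2]
  Insert 5 (step 3): P = [1, 4, 5];  Q = [1, 2, 3]
  Insert 2 (step 4): P = [1, 2, 5] / [4];  Q = [1, 2, 3] / [4]
  Insert 3 (step 5): P = [1, 2, 3] / [4, 5];  Q = [1, 2, 3] / [4, 5]
Final shape: (3, 2).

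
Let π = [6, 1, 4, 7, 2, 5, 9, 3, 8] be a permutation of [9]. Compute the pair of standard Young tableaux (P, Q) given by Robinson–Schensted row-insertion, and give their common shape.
P = [1, 2, 3, 8] / [4, 5, 9] / [6, 7];  Q = [1, 3, 4, 7] / [2, 6, 9] / [5, 8];  common shape = (4, 3, 2)

Row-insert the values π_1, π_2, … into P one at a time, bumping the leftmost entry strictly greater than the inserted value down to the next row. The recording tableau Q records, in position (i, j), the step at which that cell was added to P.
  Insert 6 (step 1): P = [6];  Q = [1]
  Insert 1 (step 2): P = [1] / [6];  Q = [1] / [2]
  Insert 4 (step 3): P = [1, 4] / [6];  Q = [1, 3] / [2]
  Insert 7 (step 4): P = [1, 4, 7] / [6];  Q = [1, 3, 4] / [2]
  Insert 2 (step 5): P = [1, 2, 7] / [4] / [6];  Q = [1, 3, 4] / [2] / [5]
  Insert 5 (step 6): P = [1, 2, 5] / [4, 7] / [6];  Q = [1, 3, 4] / [2, 6] / [5]
  Insert 9 (step 7): P = [1, 2, 5, 9] / [4, 7] / [6];  Q = [1, 3, 4, 7] / [2, 6] / [5]
  Insert 3 (step 8): P = [1, 2, 3, 9] / [4, 5] / [6, 7];  Q = [1, 3, 4, 7] / [2, 6] / [5, 8]
  Insert 8 (step 9): P = [1, 2, 3, 8] / [4, 5, 9] / [6, 7];  Q = [1, 3, 4, 7] / [2, 6, 9] / [5, 8]
Final shape: (4, 3, 2).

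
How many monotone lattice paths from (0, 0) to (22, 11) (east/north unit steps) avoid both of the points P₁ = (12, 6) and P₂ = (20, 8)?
Number of paths = 115061778

Inclusion–exclusion. Total paths: C(33, 22) = 193536720. Through P₁: C(18, 12)·C(15, 10) = 55747692. Through P₂: C(28, 20)·C(5, 2) = 31081050. Since P₁ is strictly southwest of P₂, a monotone path through both must visit P₁ then P₂; paths through both = C(18, 12)·C(10, 8)·C(5, 2) = 8353800. Avoid both = 193536720 − 55747692 − 31081050 + 8353800 = 115061778.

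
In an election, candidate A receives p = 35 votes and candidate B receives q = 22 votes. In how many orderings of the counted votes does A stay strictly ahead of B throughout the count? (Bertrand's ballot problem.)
Strict-lead orderings = 795816335698020

Total orderings of the 57 votes with 35 for A: C(57, 35) = 3489348548829780. By the Bertrand ballot formula (Cycle Lemma / reflection principle), the number of orderings in which A is strictly ahead of B throughout is (p − q)/(p + q) · C(p + q, p) = (35 − 22)/(35 + 22) · 3489348548829780 = 795816335698020.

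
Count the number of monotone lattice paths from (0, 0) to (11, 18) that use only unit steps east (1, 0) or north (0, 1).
Number of paths = 34597290

A monotone lattice path from (0, 0) to (11, 18) consists of 11 east steps and 18 north steps in some order, so it is determined by which 11 of the 29 steps are east. The count is C(29, 11) = 34597290.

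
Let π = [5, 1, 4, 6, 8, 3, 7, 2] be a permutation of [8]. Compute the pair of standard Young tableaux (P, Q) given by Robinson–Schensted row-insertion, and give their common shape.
P = [1, 2, 6, 7] / [3, 8] / [4] / [5];  Q = [1, 3, 4, 5] / [2, 7] / [6] / [8];  common shape = (4, 2, 1, 1)

Row-insert the values π_1, π_2, … into P one at a time, bumping the leftmost entry strictly greater than the inserted value down to the next row. The recording tableau Q records, in position (i, j), the step at which that cell was added to P.
  Insert 5 (step 1): P = [5];  Q = [1]
  Insert 1 (step 2): P = [1] / [5];  Q = [1] / [2]
  Insert 4 (step 3): P = [1, 4] / [5];  Q = [1, 3] / [2]
  Insert 6 (step 4): P = [1, 4, 6] / [5];  Q = [1, 3, 4] / [2]
  Insert 8 (step 5): P = [1, 4, 6, 8] / [5];  Q = [1, 3, 4, 5] / [2]
  Insert 3 (step 6): P = [1, 3, 6, 8] / [4] / [5];  Q = [1, 3, 4, 5] / [2] / [6]
  Insert 7 (step 7): P = [1, 3, 6, 7] / [4, 8] / [5];  Q = [1, 3, 4, 5] / [2, 7] / [6]
  Insert 2 (step 8): P = [1, 2, 6, 7] / [3, 8] / [4] / [5];  Q = [1, 3, 4, 5] / [2, 7] / [6] / [8]
Final shape: (4, 2, 1, 1).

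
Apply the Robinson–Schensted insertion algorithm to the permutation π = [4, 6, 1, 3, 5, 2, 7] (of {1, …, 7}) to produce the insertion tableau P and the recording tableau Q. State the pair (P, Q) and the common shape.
P = [1, 2, 5, 7] / [3, 6] / [4];  Q = [1, 2, 5, 7] / [3, 4] / [6];  common shape = (4, 2, 1)

Row-insert the values π_1, π_2, … into P one at a time, bumping the leftmost entry strictly greater than the inserted value down to the next row. The recording tableau Q records, in position (i, j), the step at which that cell was added to P.
  Insert 4 (step 1): P = [4];  Q = [1]
  Insert 6 (step 2): P = [4, 6];  Q = [1, 2]
  Insert 1 (step 3): P = [1, 6] / [4];  Q = [1, 2] / [3]
  Insert 3 (step 4): P = [1, 3] / [4, 6];  Q = [1, 2] / [3, 4]
  Insert 5 (step 5): P = [1, 3, 5] / [4, 6];  Q = [1, 2, 5] / [3, 4]
  Insert 2 (step 6): P = [1, 2, 5] / [3, 6] / [4];  Q = [1, 2, 5] / [3, 4] / [6]
  Insert 7 (step 7): P = [1, 2, 5, 7] / [3, 6] / [4];  Q = [1, 2, 5, 7] / [3, 4] / [6]
Final shape: (4, 2, 1).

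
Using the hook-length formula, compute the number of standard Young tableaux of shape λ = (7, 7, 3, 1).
# SYT of shape (7, 7, 3, 1) = 1312740

Hook-length formula: f^λ = n! / Π hook(c), product over all cells c of the Young diagram. For λ = (7, 7, 3, 1), n = 18 boxes. Hook lengths by row (left-to-right, top-to-bottom): [10, 8, 7, 5, 4, 3, 2]; [9, 7, 6, 4, 3, 2, 1]; [4, 2, 1]; [1]. Product of hooks = 4877107200. So f^λ = 18! / 4877107200 = 6402373705728000 / 4877107200 = 1312740.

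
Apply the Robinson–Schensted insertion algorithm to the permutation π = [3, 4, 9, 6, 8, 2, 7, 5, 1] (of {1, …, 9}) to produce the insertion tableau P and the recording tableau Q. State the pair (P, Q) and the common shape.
P = [1, 4, 5, 7] / [2, 6] / [3] / [8] / [9];  Q = [1, 2, 3, 5] / [4, 7] / [6] / [8] / [9];  common shape = (4, 2, 1, 1, 1)

Row-insert the values π_1, π_2, … into P one at a time, bumping the leftmost entry strictly greater than the inserted value down to the next row. The recording tableau Q records, in position (i, j), the step at which that cell was added to P.
  Insert 3 (step 1): P = [3];  Q = [1]
  Insert 4 (step 2): P = [3, 4];  Q = [1, 2]
  Insert 9 (step 3): P = [3, 4, 9];  Q = [1, 2, 3]
  Insert 6 (step 4): P = [3, 4, 6] / [9];  Q = [1, 2, 3] / [4]
  Insert 8 (step 5): P = [3, 4, 6, 8] / [9];  Q = [1, 2, 3, 5] / [4]
  Insert 2 (step 6): P = [2, 4, 6, 8] / [3] / [9];  Q = [1, 2, 3, 5] / [4] / [6]
  Insert 7 (step 7): P = [2, 4, 6, 7] / [3, 8] / [9];  Q = [1, 2, 3, 5] / [4, 7] / [6]
  Insert 5 (step 8): P = [2, 4, 5, 7] / [3, 6] / [8] / [9];  Q = [1, 2, 3, 5] / [4, 7] / [6] / [8]
  Insert 1 (step 9): P = [1, 4, 5, 7] / [2, 6] / [3] / [8] / [9];  Q = [1, 2, 3, 5] / [4, 7] / [6] / [8] / [9]
Final shape: (4, 2, 1, 1, 1).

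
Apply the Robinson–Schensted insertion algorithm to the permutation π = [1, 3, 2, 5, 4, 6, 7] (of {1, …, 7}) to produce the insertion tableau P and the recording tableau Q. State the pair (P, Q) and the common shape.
P = [1, 2, 4, 6, 7] / [3, 5];  Q = [1, 2, 4, 6, 7] / [3, 5];  common shape = (5, 2)

Row-insert the values π_1, π_2, … into P one at a time, bumping the leftmost entry strictly greater than the inserted value down to the next row. The recording tableau Q records, in position (i, j), the step at which that cell was added to P.
  Insert 1 (step 1): P = [1];  Q = [1]
  Insert 3 (step 2): P = [1, 3];  Q = [1, 2]
  Insert 2 (step 3): P = [1, 2] / [3];  Q = [1, 2] / [3]
  Insert 5 (step 4): P = [1, 2, 5] / [3];  Q = [1, 2, 4] / [3]
  Insert 4 (step 5): P = [1, 2, 4] / [3, 5];  Q = [1, 2, 4] / [3, 5]
  Insert 6 (step 6): P = [1, 2, 4, 6] / [3, 5];  Q = [1, 2, 4, 6] / [3, 5]
  Insert 7 (step 7): P = [1, 2, 4, 6, 7] / [3, 5];  Q = [1, 2, 4, 6, 7] / [3, 5]
Final shape: (5, 2).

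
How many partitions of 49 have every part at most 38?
p(49, parts ≤ 38) = 173386

Use the recurrence p(n, m) = p(n, m−1) + p(n−m, m): either the largest part is < m (count p(n, m−1)) or the largest part is exactly m (remove one copy of m, count p(n−m, m)). With p(0, ·) = 1 this gives p(49, parts ≤ 38) = 173386. (By conjugating Young diagrams, this also counts partitions of 49 into at most 38 parts.)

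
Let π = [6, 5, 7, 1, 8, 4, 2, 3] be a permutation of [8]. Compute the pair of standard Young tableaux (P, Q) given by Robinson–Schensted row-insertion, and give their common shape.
P = [1, 2, 3] / [4, 7, 8] / [5] / [6];  Q = [1, 3, 5] / [2, 6, 8] / [4] / [7];  common shape = (3, 3, 1, 1)

Row-insert the values π_1, π_2, … into P one at a time, bumping the leftmost entry strictly greater than the inserted value down to the next row. The recording tableau Q records, in position (i, j), the step at which that cell was added to P.
  Insert 6 (step 1): P = [6];  Q = [1]
  Insert 5 (step 2): P = [5] / [6];  Q = [1] / [2]
  Insert 7 (step 3): P = [5, 7] / [6];  Q = [1, 3] / [2]
  Insert 1 (step 4): P = [1, 7] / [5] / [6];  Q = [1, 3] / [2] / [4]
  Insert 8 (step 5): P = [1, 7, 8] / [5] / [6];  Q = [1, 3, 5] / [2] / [4]
  Insert 4 (step 6): P = [1, 4, 8] / [5, 7] / [6];  Q = [1, 3, 5] / [2, 6] / [4]
  Insert 2 (step 7): P = [1, 2, 8] / [4, 7] / [5] / [6];  Q = [1, 3, 5] / [2, 6] / [4] / [7]
  Insert 3 (step 8): P = [1, 2, 3] / [4, 7, 8] / [5] / [6];  Q = [1, 3, 5] / [2, 6, 8] / [4] / [7]
Final shape: (3, 3, 1, 1).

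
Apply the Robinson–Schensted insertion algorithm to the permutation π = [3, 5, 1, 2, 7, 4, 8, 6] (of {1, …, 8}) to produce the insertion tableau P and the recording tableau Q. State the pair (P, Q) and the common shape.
P = [1, 2, 4, 6] / [3, 5, 7, 8];  Q = [1, 2, 5, 7] / [3, 4, 6, 8];  common shape = (4, 4)

Row-insert the values π_1, π_2, … into P one at a time, bumping the leftmost entry strictly greater than the inserted value down to the next row. The recording tableau Q records, in position (i, j), the step at which that cell was added to P.
  Insert 3 (step 1): P = [3];  Q = [1]
  Insert 5 (step 2): P = [3, 5];  Q = [1, 2]
  Insert 1 (step 3): P = [1, 5] / [3];  Q = [1, 2] / [3]
  Insert 2 (step 4): P = [1, 2] / [3, 5];  Q = [1, 2] / [3, 4]
  Insert 7 (step 5): P = [1, 2, 7] / [3, 5];  Q = [1, 2, 5] / [3, 4]
  Insert 4 (step 6): P = [1, 2, 4] / [3, 5, 7];  Q = [1, 2, 5] / [3, 4, 6]
  Insert 8 (step 7): P = [1, 2, 4, 8] / [3, 5, 7];  Q = [1, 2, 5, 7] / [3, 4, 6]
  Insert 6 (step 8): P = [1, 2, 4, 6] / [3, 5, 7, 8];  Q = [1, 2, 5, 7] / [3, 4, 6, 8]
Final shape: (4, 4).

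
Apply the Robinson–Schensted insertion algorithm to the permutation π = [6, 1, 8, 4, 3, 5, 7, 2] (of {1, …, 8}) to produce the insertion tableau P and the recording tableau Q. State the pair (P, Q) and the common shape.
P = [1, 2, 5, 7] / [3, 8] / [4] / [6];  Q = [1, 3, 6, 7] / [2, 4] / [5] / [8];  common shape = (4, 2, 1, 1)

Row-insert the values π_1, π_2, … into P one at a time, bumping the leftmost entry strictly greater than the inserted value down to the next row. The recording tableau Q records, in position (i, j), the step at which that cell was added to P.
  Insert 6 (step 1): P = [6];  Q = [1]
  Insert 1 (step 2): P = [1] / [6];  Q = [1] / [2]
  Insert 8 (step 3): P = [1, 8] / [6];  Q = [1, 3] / [2]
  Insert 4 (step 4): P = [1, 4] / [6, 8];  Q = [1, 3] / [2, 4]
  Insert 3 (step 5): P = [1, 3] / [4, 8] / [6];  Q = [1, 3] / [2, 4] / [5]
  Insert 5 (step 6): P = [1, 3, 5] / [4, 8] / [6];  Q = [1, 3, 6] / [2, 4] / [5]
  Insert 7 (step 7): P = [1, 3, 5, 7] / [4, 8] / [6];  Q = [1, 3, 6, 7] / [2, 4] / [5]
  Insert 2 (step 8): P = [1, 2, 5, 7] / [3, 8] / [4] / [6];  Q = [1, 3, 6, 7] / [2, 4] / [5] / [8]
Final shape: (4, 2, 1, 1).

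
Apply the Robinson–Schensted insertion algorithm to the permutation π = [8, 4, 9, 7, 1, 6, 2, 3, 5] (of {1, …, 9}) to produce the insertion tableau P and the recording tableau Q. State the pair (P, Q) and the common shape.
P = [1, 2, 3, 5] / [4, 6] / [7, 9] / [8];  Q = [1, 3, 8, 9] / [2, 4] / [5, 6] / [7];  common shape = (4, 2, 2, 1)

Row-insert the values π_1, π_2, … into P one at a time, bumping the leftmost entry strictly greater than the inserted value down to the next row. The recording tableau Q records, in position (i, j), the step at which that cell was added to P.
  Insert 8 (step 1): P = [8];  Q = [1]
  Insert 4 (step 2): P = [4] / [8];  Q = [1] / [2]
  Insert 9 (step 3): P = [4, 9] / [8];  Q = [1, 3] / [2]
  Insert 7 (step 4): P = [4, 7] / [8, 9];  Q = [1, 3] / [2, 4]
  Insert 1 (step 5): P = [1, 7] / [4, 9] / [8];  Q = [1, 3] / [2, 4] / [5]
  Insert 6 (step 6): P = [1, 6] / [4, 7] / [8, 9];  Q = [1, 3] / [2, 4] / [5, 6]
  Insert 2 (step 7): P = [1, 2] / [4, 6] / [7, 9] / [8];  Q = [1, 3] / [2, 4] / [5, 6] / [7]
  Insert 3 (step 8): P = [1, 2, 3] / [4, 6] / [7, 9] / [8];  Q = [1, 3, 8] / [2, 4] / [5, 6] / [7]
  Insert 5 (step 9): P = [1, 2, 3, 5] / [4, 6] / [7, 9] / [8];  Q = [1, 3, 8, 9] / [2, 4] / [5, 6] / [7]
Final shape: (4, 2, 2, 1).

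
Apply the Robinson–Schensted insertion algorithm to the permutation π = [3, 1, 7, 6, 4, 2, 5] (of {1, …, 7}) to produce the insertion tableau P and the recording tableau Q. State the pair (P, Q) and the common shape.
P = [1, 2, 5] / [3, 4] / [6] / [7];  Q = [1, 3, 7] / [2, 4] / [5] / [6];  common shape = (3, 2, 1, 1)

Row-insert the values π_1, π_2, … into P one at a time, bumping the leftmost entry strictly greater than the inserted value down to the next row. The recording tableau Q records, in position (i, j), the step at which that cell was added to P.
  Insert 3 (step 1): P = [3];  Q = [1]
  Insert 1 (step 2): P = [1] / [3];  Q = [1] / [2]
  Insert 7 (step 3): P = [1, 7] / [3];  Q = [1, 3] / [2]
  Insert 6 (step 4): P = [1, 6] / [3, 7];  Q = [1, 3] / [2, 4]
  Insert 4 (step 5): P = [1, 4] / [3, 6] / [7];  Q = [1, 3] / [2, 4] / [5]
  Insert 2 (step 6): P = [1, 2] / [3, 4] / [6] / [7];  Q = [1, 3] / [2, 4] / [5] / [6]
  Insert 5 (step 7): P = [1, 2, 5] / [3, 4] / [6] / [7];  Q = [1, 3, 7] / [2, 4] / [5] / [6]
Final shape: (3, 2, 1, 1).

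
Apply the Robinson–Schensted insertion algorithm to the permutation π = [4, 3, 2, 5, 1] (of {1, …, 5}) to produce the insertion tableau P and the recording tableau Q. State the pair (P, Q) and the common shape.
P = [1, 5] / [2] / [3] / [4];  Q = [1, 4] / [2] / [3] / [5];  common shape = (2, 1, 1, 1)

Row-insert the values π_1, π_2, … into P one at a time, bumping the leftmost entry strictly greater than the inserted value down to the next row. The recording tableau Q records, in position (i, j), the step at which that cell was added to P.
  Insert 4 (step 1): P = [4];  Q = [1]
  Insert 3 (step 2): P = [3] / [4];  Q = [1] / [2]
  Insert 2 (step 3): P = [2] / [3] / [4];  Q = [1] / [2] / [3]
  Insert 5 (step 4): P = [2, 5] / [3] / [4];  Q = [1, 4] / [2] / [3]
  Insert 1 (step 5): P = [1, 5] / [2] / [3] / [4];  Q = [1, 4] / [2] / [3] / [5]
Final shape: (2, 1, 1, 1).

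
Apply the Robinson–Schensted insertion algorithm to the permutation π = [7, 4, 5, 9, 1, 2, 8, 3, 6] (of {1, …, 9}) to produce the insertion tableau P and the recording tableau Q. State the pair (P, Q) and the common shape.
P = [1, 2, 3, 6] / [4, 5, 8] / [7, 9];  Q = [1, 3, 4, 9] / [2, 6, 7] / [5, 8];  common shape = (4, 3, 2)

Row-insert the values π_1, π_2, … into P one at a time, bumping the leftmost entry strictly greater than the inserted value down to the next row. The recording tableau Q records, in position (i, j), the step at which that cell was added to P.
  Insert 7 (step 1): P = [7];  Q = [1]
  Insert 4 (step 2): P = [4] / [7];  Q = [1] / [2]
  Insert 5 (step 3): P = [4, 5] / [7];  Q = [1, 3] / [2]
  Insert 9 (step 4): P = [4, 5, 9] / [7];  Q = [1, 3, 4] / [2]
  Insert 1 (step 5): P = [1, 5, 9] / [4] / [7];  Q = [1, 3, 4] / [2] / [5]
  Insert 2 (step 6): P = [1, 2, 9] / [4, 5] / [7];  Q = [1, 3, 4] / [2, 6] / [5]
  Insert 8 (step 7): P = [1, 2, 8] / [4, 5, 9] / [7];  Q = [1, 3, 4] / [2, 6, 7] / [5]
  Insert 3 (step 8): P = [1, 2, 3] / [4, 5, 8] / [7, 9];  Q = [1, 3, 4] / [2, 6, 7] / [5, 8]
  Insert 6 (step 9): P = [1, 2, 3, 6] / [4, 5, 8] / [7, 9];  Q = [1, 3, 4, 9] / [2, 6, 7] / [5, 8]
Final shape: (4, 3, 2).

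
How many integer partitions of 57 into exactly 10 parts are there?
p(57, 10 parts) = 43214

Partitions of n into exactly k parts are in bijection with partitions of n − k into at most k parts (subtract 1 from each part). So p(57, exactly 10) = p(47, parts ≤ 10). Computing via the recurrence p(m, j) = p(m, j−1) + p(m−j, j) gives 43214.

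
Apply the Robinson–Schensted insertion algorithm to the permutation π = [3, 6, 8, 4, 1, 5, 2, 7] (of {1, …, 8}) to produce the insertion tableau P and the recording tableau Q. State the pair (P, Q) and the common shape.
P = [1, 2, 5, 7] / [3, 4] / [6, 8];  Q = [1, 2, 3, 8] / [4, 6] / [5, 7];  common shape = (4, 2, 2)

Row-insert the values π_1, π_2, … into P one at a time, bumping the leftmost entry strictly greater than the inserted value down to the next row. The recording tableau Q records, in position (i, j), the step at which that cell was added to P.
  Insert 3 (step 1): P = [3];  Q = [1]
  Insert 6 (step 2): P = [3, 6];  Q = [1, 2]
  Insert 8 (step 3): P = [3, 6, 8];  Q = [1, 2, 3]
  Insert 4 (step 4): P = [3, 4, 8] / [6];  Q = [1, 2, 3] / [4]
  Insert 1 (step 5): P = [1, 4, 8] / [3] / [6];  Q = [1, 2, 3] / [4] / [5]
  Insert 5 (step 6): P = [1, 4, 5] / [3, 8] / [6];  Q = [1, 2, 3] / [4, 6] / [5]
  Insert 2 (step 7): P = [1, 2, 5] / [3, 4] / [6, 8];  Q = [1, 2, 3] / [4, 6] / [5, 7]
  Insert 7 (step 8): P = [1, 2, 5, 7] / [3, 4] / [6, 8];  Q = [1, 2, 3, 8] / [4, 6] / [5, 7]
Final shape: (4, 2, 2).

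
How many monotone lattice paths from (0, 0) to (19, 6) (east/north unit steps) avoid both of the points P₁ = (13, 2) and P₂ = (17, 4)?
Number of paths = 128590

Inclusion–exclusion. Total paths: C(25, 19) = 177100. Through P₁: C(15, 13)·C(10, 6) = 22050. Through P₂: C(21, 17)·C(4, 2) = 35910. Since P₁ is strictly southwest of P₂, a monotone path through both must visit P₁ then P₂; paths through both = C(15, 13)·C(6, 4)·C(4, 2) = 9450. Avoid both = 177100 − 22050 − 35910 + 9450 = 128590.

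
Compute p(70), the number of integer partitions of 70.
p(70) = 4087968

Compute p(n) via the recurrence p(n, m) = p(n, m−1) + p(n−m, m), where p(n, m) counts partitions of n with all parts ≤ m and p(n) = p(n, n). The base cases are p(0, m) = 1 and p(n, 0) = 0 for n > 0. Filling the table yields p(70) = 4087968. (Euler's pentagonal recurrence is an alternative.)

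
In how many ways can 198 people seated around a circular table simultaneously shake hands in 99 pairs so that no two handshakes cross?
C_99 = 227508830794229349661819540395688853956041682601541047340

These noncrossing handshakes are counted by the Catalan number C_n = (1/(n + 1)) · C(2n, n). For n = 99: C_99 = (1/100) · C(198, 99) = 22750883079422934966181954039568885395604168260154104734000/100 = 227508830794229349661819540395688853956041682601541047340.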